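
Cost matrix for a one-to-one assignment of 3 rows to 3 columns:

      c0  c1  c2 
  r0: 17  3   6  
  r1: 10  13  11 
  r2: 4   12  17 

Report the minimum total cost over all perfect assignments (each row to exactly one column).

Minimum assignment cost: 18

optimal assignment: row0→col1 (cost 3), row1→col2 (cost 11), row2→col0 (cost 4)
total = 3 + 11 + 4 = 18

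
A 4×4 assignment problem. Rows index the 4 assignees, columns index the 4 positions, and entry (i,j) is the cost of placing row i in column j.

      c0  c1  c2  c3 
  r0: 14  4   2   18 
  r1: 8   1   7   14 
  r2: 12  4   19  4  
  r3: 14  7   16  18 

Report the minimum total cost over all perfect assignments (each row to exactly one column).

one of 2 optimal assignments: row0→col2 (cost 2), row1→col0 (cost 8), row2→col3 (cost 4), row3→col1 (cost 7)
total = 2 + 8 + 4 + 7 = 21

Minimum assignment cost: 21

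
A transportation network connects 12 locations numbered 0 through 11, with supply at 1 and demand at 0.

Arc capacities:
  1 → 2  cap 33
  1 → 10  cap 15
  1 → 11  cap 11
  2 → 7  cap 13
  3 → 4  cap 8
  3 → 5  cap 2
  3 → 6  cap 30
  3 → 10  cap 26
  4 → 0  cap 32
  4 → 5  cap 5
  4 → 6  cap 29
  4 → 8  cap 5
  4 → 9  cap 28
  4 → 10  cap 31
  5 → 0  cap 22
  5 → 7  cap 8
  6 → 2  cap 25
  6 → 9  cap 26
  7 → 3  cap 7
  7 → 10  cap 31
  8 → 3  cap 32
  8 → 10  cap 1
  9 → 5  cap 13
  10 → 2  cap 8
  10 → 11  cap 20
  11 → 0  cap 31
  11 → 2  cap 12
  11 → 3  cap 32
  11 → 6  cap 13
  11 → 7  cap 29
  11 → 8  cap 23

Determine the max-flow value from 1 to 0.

Maximum flow value: 38

augment #1: 1→11→0 bottleneck 11, total now 11
augment #2: 1→10→11→0 bottleneck 15, total now 26
augment #3: 1→2→7→3→4→0 bottleneck 7, total now 33
augment #4: 1→2→7→10→11→0 bottleneck 5, total now 38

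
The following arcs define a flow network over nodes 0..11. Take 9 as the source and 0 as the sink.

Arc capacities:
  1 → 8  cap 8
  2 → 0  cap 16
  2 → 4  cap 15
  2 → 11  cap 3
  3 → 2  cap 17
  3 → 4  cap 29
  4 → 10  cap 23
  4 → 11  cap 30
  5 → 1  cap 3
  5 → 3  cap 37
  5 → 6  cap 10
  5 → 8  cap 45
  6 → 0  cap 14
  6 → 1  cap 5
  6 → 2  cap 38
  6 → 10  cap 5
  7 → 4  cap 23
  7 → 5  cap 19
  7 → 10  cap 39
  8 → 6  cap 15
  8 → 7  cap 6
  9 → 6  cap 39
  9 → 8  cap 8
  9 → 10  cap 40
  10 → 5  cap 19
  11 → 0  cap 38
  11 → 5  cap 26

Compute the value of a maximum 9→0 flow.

augment #1: 9→6→0 bottleneck 14, total now 14
augment #2: 9→6→2→0 bottleneck 16, total now 30
augment #3: 9→6→2→11→0 bottleneck 3, total now 33
augment #4: 9→6→2→4→11→0 bottleneck 6, total now 39
augment #5: 9→8→7→4→11→0 bottleneck 6, total now 45
augment #6: 9→8→6→2→4→11→0 bottleneck 2, total now 47
augment #7: 9→10→5→3→4→11→0 bottleneck 16, total now 63

Maximum flow value: 63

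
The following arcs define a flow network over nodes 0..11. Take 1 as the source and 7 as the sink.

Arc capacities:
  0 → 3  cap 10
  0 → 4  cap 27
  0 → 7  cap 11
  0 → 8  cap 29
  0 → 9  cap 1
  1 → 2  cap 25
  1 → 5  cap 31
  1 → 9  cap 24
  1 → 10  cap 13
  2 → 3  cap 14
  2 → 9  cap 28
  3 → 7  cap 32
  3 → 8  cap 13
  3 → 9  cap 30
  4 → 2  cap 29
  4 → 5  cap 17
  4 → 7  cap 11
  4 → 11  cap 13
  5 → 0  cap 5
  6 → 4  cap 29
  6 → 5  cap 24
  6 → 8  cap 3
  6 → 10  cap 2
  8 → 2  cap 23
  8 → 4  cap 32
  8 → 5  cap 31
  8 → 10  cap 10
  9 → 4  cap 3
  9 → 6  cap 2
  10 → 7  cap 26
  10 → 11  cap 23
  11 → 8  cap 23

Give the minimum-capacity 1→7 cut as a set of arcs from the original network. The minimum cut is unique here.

augment #1: 1→10→7 push 13
augment #2: 1→2→3→7 push 14
augment #3: 1→5→0→7 push 5
augment #4: 1→9→4→7 push 3
augment #5: 1→9→6→4→7 push 2
max flow = 37; residual-reachable set from 1 gives S-side
cut edges (S→T): {(1,10), (2,3), (5,0), (9,4), (9,6)} total cap 37

Min-cut arcs: {(1,10), (2,3), (5,0), (9,4), (9,6)} (total capacity 37)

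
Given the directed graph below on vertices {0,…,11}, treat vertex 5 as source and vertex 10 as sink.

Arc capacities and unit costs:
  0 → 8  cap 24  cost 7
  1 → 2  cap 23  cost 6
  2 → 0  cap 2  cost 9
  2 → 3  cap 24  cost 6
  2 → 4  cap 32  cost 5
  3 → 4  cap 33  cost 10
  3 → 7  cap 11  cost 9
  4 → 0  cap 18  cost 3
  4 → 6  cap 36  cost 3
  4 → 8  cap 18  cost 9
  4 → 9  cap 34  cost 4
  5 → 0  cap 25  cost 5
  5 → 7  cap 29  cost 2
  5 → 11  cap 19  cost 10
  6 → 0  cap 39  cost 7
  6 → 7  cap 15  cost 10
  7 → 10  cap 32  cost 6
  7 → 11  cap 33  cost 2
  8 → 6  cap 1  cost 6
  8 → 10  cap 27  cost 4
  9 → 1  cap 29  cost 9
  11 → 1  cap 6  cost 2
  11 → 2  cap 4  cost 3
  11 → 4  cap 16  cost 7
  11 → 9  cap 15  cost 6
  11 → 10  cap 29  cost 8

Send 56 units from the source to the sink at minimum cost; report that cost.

shortest-cost path #1: 5→7→10 push 29 @ unit cost 8 (adds 232)
shortest-cost path #2: 5→0→8→10 push 24 @ unit cost 16 (adds 384)
shortest-cost path #3: 5→11→10 push 3 @ unit cost 18 (adds 54)
total cost = 670

Minimum cost for 56 units: 670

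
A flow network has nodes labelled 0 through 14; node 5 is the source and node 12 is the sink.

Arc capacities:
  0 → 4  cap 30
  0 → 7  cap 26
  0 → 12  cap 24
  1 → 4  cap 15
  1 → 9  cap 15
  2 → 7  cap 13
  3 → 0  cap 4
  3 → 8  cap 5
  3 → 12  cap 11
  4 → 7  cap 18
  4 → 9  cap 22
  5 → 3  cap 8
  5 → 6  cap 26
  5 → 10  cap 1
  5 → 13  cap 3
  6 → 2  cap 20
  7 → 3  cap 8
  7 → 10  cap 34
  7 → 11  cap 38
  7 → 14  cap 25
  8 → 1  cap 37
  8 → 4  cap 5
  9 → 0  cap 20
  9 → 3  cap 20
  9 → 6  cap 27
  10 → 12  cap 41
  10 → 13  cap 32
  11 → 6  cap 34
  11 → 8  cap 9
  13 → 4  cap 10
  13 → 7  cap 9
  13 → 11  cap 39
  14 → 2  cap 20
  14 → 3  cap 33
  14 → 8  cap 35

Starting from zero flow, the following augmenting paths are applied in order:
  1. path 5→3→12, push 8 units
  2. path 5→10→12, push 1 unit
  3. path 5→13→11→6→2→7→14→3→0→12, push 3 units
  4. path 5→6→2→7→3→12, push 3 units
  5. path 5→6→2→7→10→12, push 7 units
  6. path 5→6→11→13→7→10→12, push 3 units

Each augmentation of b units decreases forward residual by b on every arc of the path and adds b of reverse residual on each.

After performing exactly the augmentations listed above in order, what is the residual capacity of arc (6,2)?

Residual capacity of (6,2): 7

after path 1 (5→3→12, push 8): res(6,2)=20
after path 2 (5→10→12, push 1): res(6,2)=20
after path 3 (5→13→11→6→2→7→14→3→0→12, push 3): res(6,2)=17
after path 4 (5→6→2→7→3→12, push 3): res(6,2)=14
after path 5 (5→6→2→7→10→12, push 7): res(6,2)=7
after path 6 (5→6→11→13→7→10→12, push 3): res(6,2)=7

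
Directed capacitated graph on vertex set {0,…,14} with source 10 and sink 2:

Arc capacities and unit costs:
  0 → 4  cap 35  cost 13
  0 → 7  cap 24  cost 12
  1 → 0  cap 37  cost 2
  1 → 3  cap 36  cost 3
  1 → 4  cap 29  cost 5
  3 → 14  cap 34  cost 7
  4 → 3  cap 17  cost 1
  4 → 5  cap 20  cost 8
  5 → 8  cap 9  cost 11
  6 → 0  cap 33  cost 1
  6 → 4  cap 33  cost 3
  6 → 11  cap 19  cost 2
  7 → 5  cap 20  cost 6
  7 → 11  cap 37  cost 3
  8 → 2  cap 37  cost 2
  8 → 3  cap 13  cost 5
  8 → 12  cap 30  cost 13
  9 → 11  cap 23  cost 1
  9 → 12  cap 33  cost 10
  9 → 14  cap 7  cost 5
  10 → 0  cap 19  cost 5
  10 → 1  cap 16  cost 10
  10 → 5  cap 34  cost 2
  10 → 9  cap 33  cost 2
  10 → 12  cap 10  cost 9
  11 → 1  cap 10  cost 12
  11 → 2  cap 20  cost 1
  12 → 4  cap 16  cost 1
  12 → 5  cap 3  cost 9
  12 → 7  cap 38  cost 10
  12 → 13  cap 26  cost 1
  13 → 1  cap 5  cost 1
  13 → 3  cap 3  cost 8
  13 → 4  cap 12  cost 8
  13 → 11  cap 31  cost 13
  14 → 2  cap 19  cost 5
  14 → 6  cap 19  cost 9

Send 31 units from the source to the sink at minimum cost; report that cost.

Minimum cost for 31 units: 224

shortest-cost path #1: 10→9→11→2 push 20 @ unit cost 4 (adds 80)
shortest-cost path #2: 10→9→14→2 push 7 @ unit cost 12 (adds 84)
shortest-cost path #3: 10→5→8→2 push 4 @ unit cost 15 (adds 60)
total cost = 224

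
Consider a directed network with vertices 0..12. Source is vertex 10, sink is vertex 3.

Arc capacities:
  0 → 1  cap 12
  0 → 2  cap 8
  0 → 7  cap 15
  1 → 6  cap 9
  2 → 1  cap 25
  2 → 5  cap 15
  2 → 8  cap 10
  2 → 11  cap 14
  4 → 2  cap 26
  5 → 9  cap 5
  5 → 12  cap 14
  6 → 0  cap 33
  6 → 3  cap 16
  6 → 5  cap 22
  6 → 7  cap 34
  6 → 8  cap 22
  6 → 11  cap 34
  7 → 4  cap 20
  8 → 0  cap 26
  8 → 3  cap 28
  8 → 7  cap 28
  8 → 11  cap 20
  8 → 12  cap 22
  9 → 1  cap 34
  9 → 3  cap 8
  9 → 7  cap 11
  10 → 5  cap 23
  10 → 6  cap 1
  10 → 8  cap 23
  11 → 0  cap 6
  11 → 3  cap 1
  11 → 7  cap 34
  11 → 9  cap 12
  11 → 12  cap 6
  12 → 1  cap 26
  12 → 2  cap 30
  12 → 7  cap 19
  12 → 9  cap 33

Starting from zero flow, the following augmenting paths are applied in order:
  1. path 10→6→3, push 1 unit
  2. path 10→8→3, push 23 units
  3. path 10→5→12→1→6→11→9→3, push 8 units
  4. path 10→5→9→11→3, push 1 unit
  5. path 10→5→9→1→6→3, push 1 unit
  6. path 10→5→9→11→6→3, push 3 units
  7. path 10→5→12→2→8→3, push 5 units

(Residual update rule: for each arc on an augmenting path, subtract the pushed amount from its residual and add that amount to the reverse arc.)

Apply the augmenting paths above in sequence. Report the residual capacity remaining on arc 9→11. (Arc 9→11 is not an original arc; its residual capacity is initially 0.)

Residual capacity of (9,11): 4

after path 1 (10→6→3, push 1): res(9,11)=0
after path 2 (10→8→3, push 23): res(9,11)=0
after path 3 (10→5→12→1→6→11→9→3, push 8): res(9,11)=8
after path 4 (10→5→9→11→3, push 1): res(9,11)=7
after path 5 (10→5→9→1→6→3, push 1): res(9,11)=7
after path 6 (10→5→9→11→6→3, push 3): res(9,11)=4
after path 7 (10→5→12→2→8→3, push 5): res(9,11)=4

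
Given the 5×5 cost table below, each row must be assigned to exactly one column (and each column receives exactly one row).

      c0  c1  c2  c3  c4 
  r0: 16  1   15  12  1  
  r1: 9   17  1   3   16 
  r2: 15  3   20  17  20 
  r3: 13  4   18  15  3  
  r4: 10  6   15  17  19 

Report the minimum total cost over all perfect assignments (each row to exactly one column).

Minimum assignment cost: 29

optimal assignment: row0→col3 (cost 12), row1→col2 (cost 1), row2→col1 (cost 3), row3→col4 (cost 3), row4→col0 (cost 10)
total = 12 + 1 + 3 + 3 + 10 = 29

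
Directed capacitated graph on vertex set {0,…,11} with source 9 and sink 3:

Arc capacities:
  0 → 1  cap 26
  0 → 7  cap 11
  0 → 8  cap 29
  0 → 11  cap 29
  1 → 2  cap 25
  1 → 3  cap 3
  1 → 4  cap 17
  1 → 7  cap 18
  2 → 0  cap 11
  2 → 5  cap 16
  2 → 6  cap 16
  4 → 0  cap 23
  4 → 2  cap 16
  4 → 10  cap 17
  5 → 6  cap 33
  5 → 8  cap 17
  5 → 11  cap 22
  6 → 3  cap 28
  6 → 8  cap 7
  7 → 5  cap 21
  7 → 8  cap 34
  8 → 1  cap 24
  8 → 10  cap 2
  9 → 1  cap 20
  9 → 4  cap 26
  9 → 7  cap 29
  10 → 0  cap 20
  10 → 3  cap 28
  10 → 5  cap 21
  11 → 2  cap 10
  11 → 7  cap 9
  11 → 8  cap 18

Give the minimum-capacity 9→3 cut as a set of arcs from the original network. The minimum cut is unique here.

Min-cut arcs: {(1,3), (4,10), (6,3), (8,10)} (total capacity 50)

augment #1: 9→1→3 push 3
augment #2: 9→4→10→3 push 17
augment #3: 9→1→2→6→3 push 16
augment #4: 9→7→5→6→3 push 12
augment #5: 9→7→8→10→3 push 2
max flow = 50; residual-reachable set from 9 gives S-side
cut edges (S→T): {(1,3), (4,10), (6,3), (8,10)} total cap 50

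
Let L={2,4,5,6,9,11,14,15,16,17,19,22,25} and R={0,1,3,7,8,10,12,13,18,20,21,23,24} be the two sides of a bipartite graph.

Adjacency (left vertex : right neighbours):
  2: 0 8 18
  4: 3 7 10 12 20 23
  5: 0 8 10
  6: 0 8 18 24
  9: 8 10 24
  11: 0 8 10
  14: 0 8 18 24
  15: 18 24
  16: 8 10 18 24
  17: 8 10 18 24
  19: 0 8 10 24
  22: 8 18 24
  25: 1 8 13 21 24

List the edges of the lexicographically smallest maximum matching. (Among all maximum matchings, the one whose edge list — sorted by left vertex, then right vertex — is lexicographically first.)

|M| = 7 (so the lex-smallest maximum matching has 7 edges)
process left vertices in ascending order; for each, take the smallest-labelled available neighbour that still permits 7 edges overall, or leave it unmatched if none does
lex-smallest matching: {2-0, 4-3, 5-8, 6-18, 9-10, 14-24, 25-1}

Lex-smallest maximum matching: {(2,0), (4,3), (5,8), (6,18), (9,10), (14,24), (25,1)}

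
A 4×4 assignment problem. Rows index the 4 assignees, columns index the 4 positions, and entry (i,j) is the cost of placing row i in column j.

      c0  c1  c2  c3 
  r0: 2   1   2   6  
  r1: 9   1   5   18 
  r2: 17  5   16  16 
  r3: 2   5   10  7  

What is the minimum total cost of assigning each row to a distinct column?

Minimum assignment cost: 18

optimal assignment: row0→col3 (cost 6), row1→col2 (cost 5), row2→col1 (cost 5), row3→col0 (cost 2)
total = 6 + 5 + 5 + 2 = 18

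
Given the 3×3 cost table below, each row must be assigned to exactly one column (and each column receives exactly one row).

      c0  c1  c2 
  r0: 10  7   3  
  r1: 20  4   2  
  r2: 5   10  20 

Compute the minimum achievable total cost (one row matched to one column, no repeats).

Minimum assignment cost: 12

optimal assignment: row0→col2 (cost 3), row1→col1 (cost 4), row2→col0 (cost 5)
total = 3 + 4 + 5 = 12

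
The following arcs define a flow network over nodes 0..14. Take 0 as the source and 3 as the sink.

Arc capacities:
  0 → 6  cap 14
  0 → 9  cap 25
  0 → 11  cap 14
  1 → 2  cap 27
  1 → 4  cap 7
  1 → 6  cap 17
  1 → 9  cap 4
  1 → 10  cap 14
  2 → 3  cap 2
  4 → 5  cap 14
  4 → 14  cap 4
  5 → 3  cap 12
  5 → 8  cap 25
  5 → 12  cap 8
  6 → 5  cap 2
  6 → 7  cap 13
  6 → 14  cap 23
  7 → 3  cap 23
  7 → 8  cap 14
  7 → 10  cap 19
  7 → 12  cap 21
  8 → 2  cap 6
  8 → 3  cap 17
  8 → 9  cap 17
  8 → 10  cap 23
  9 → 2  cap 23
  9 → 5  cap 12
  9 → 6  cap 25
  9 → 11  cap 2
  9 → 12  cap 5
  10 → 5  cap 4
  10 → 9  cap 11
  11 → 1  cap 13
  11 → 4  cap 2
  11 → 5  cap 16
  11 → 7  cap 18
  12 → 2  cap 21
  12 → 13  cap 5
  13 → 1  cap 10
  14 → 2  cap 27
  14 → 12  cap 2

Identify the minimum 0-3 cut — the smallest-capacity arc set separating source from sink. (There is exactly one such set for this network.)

augment #1: 0→6→5→3 push 2
augment #2: 0→6→7→3 push 12
augment #3: 0→9→2→3 push 2
augment #4: 0→9→5→3 push 10
augment #5: 0→11→7→3 push 11
augment #6: 0→9→5→8→3 push 2
augment #7: 0→11→5→8→3 push 3
augment #8: 0→9→6→7→8→3 push 1
augment #9: 0→9→11→5→8→3 push 2
augment #10: 0→9→12→13→1→4→5→8→3 push 5
max flow = 50; residual-reachable set from 0 gives S-side
cut edges (S→T): {(0,11), (2,3), (6,5), (6,7), (9,5), (9,11), (12,13)} total cap 50

Min-cut arcs: {(0,11), (2,3), (6,5), (6,7), (9,5), (9,11), (12,13)} (total capacity 50)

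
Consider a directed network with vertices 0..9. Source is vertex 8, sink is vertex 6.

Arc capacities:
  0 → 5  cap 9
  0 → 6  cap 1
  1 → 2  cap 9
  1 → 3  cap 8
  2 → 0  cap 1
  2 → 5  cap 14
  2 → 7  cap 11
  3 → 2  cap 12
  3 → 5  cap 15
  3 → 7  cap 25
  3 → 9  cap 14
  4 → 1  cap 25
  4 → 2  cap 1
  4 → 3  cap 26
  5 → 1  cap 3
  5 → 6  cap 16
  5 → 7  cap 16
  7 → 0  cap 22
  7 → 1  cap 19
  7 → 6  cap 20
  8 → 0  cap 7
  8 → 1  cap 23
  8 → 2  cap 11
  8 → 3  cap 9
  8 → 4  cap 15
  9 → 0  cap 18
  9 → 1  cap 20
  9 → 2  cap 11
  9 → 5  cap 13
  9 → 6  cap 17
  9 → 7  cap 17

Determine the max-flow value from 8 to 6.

augment #1: 8→0→6 bottleneck 1, total now 1
augment #2: 8→0→5→6 bottleneck 6, total now 7
augment #3: 8→2→5→6 bottleneck 10, total now 17
augment #4: 8→2→7→6 bottleneck 1, total now 18
augment #5: 8→3→7→6 bottleneck 9, total now 27
augment #6: 8→1→2→7→6 bottleneck 9, total now 36
augment #7: 8→1→3→7→6 bottleneck 1, total now 37
augment #8: 8→1→3→9→6 bottleneck 7, total now 44
augment #9: 8→4→3→9→6 bottleneck 7, total now 51

Maximum flow value: 51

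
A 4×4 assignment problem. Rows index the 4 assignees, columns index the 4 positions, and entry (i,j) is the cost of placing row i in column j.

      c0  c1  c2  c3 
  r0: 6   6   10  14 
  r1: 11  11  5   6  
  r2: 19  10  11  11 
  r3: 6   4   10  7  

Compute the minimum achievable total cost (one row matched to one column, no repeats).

optimal assignment: row0→col0 (cost 6), row1→col2 (cost 5), row2→col3 (cost 11), row3→col1 (cost 4)
total = 6 + 5 + 11 + 4 = 26

Minimum assignment cost: 26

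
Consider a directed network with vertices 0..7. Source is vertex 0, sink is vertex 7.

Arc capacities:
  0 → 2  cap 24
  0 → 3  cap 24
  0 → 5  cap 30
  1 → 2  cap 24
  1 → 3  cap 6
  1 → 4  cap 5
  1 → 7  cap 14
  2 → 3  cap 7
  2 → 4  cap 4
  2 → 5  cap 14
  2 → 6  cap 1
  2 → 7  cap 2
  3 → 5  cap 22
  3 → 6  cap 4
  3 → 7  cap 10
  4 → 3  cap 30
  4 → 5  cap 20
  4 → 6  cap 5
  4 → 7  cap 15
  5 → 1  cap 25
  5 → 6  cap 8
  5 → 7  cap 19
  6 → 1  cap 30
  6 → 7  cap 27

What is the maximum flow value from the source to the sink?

augment #1: 0→2→7 bottleneck 2, total now 2
augment #2: 0→3→7 bottleneck 10, total now 12
augment #3: 0→5→7 bottleneck 19, total now 31
augment #4: 0→2→4→7 bottleneck 4, total now 35
augment #5: 0→2→6→7 bottleneck 1, total now 36
augment #6: 0→3→6→7 bottleneck 4, total now 40
augment #7: 0→5→1→7 bottleneck 11, total now 51
augment #8: 0→2→5→1→7 bottleneck 3, total now 54
augment #9: 0→2→5→6→7 bottleneck 8, total now 62
augment #10: 0→2→5→1→4→7 bottleneck 3, total now 65
augment #11: 0→3→5→1→4→7 bottleneck 2, total now 67

Maximum flow value: 67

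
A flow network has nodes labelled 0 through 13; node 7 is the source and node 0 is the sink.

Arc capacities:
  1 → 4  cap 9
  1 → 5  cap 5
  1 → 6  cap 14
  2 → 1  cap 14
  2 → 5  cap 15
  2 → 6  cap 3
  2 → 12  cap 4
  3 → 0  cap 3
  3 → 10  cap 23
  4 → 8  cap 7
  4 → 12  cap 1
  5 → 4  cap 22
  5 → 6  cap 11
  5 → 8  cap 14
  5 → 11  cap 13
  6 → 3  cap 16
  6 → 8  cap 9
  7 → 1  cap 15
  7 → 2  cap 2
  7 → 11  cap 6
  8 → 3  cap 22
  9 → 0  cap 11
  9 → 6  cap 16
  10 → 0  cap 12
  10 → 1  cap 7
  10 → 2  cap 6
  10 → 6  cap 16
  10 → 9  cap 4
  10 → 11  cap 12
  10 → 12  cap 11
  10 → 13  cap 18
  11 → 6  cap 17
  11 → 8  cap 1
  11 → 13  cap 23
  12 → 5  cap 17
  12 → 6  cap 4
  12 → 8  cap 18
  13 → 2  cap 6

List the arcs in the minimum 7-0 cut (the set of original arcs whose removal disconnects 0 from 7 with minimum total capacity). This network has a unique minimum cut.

Min-cut arcs: {(3,0), (10,0), (10,9)} (total capacity 19)

augment #1: 7→1→6→3→0 push 3
augment #2: 7→1→6→3→10→0 push 11
augment #3: 7→2→6→3→10→0 push 1
augment #4: 7→2→6→3→10→9→0 push 1
augment #5: 7→11→8→3→10→9→0 push 1
augment #6: 7→1→4→8→3→10→9→0 push 1
augment #7: 7→11→6→8→3→10→9→0 push 1
max flow = 19; residual-reachable set from 7 gives S-side
cut edges (S→T): {(3,0), (10,0), (10,9)} total cap 19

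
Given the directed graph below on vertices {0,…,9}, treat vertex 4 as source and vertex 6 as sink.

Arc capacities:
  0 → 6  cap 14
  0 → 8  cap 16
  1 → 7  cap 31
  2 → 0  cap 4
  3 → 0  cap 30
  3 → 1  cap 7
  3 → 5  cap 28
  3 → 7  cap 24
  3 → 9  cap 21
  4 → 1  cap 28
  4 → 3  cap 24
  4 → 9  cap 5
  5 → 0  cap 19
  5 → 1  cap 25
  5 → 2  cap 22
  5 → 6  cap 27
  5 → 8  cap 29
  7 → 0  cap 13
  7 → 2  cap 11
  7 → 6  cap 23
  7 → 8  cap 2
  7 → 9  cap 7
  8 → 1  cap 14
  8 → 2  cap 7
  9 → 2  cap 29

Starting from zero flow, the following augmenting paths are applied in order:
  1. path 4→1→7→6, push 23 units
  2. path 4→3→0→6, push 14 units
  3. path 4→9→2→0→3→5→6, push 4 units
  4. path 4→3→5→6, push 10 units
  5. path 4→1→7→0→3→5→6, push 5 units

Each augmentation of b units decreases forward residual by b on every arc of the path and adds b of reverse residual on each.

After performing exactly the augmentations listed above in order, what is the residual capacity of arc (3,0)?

after path 1 (4→1→7→6, push 23): res(3,0)=30
after path 2 (4→3→0→6, push 14): res(3,0)=16
after path 3 (4→9→2→0→3→5→6, push 4): res(3,0)=20
after path 4 (4→3→5→6, push 10): res(3,0)=20
after path 5 (4→1→7→0→3→5→6, push 5): res(3,0)=25

Residual capacity of (3,0): 25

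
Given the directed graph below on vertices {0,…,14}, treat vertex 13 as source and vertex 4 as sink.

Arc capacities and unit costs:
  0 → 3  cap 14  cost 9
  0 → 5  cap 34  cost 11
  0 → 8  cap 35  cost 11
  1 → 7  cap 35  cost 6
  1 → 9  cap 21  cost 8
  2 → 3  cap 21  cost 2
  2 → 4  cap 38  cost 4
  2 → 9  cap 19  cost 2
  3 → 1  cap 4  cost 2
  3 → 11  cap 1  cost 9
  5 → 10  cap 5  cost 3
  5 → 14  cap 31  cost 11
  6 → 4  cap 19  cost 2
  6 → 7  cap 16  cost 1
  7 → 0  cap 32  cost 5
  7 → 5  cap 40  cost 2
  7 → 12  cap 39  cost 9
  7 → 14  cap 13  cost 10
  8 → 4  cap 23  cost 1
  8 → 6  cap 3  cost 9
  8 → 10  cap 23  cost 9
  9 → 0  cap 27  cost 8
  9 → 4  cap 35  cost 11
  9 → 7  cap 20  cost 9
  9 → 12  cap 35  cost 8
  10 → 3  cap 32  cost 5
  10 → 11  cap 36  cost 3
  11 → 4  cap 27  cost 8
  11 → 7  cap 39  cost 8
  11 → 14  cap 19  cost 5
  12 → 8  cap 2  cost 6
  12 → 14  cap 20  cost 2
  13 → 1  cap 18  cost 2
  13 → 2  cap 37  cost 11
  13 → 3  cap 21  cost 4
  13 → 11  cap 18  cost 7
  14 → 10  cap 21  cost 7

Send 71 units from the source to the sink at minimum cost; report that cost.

shortest-cost path #1: 13→2→4 push 37 @ unit cost 15 (adds 555)
shortest-cost path #2: 13→11→4 push 18 @ unit cost 15 (adds 270)
shortest-cost path #3: 13→1→9→4 push 16 @ unit cost 21 (adds 336)
total cost = 1161

Minimum cost for 71 units: 1161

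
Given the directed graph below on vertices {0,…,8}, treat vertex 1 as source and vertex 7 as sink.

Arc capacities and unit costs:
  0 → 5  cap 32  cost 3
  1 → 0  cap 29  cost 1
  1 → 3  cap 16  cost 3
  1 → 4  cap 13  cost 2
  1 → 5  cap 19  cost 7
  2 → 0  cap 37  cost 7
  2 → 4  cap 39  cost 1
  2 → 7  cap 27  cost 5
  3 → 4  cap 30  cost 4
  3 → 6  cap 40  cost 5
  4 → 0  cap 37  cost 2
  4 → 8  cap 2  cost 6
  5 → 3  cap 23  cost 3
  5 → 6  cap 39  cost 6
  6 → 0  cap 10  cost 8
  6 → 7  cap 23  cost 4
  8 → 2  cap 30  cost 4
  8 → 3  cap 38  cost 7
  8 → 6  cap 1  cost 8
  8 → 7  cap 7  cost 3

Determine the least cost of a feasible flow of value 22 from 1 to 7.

Minimum cost for 22 units: 270

shortest-cost path #1: 1→4→8→7 push 2 @ unit cost 11 (adds 22)
shortest-cost path #2: 1→3→6→7 push 16 @ unit cost 12 (adds 192)
shortest-cost path #3: 1→0→5→6→7 push 4 @ unit cost 14 (adds 56)
total cost = 270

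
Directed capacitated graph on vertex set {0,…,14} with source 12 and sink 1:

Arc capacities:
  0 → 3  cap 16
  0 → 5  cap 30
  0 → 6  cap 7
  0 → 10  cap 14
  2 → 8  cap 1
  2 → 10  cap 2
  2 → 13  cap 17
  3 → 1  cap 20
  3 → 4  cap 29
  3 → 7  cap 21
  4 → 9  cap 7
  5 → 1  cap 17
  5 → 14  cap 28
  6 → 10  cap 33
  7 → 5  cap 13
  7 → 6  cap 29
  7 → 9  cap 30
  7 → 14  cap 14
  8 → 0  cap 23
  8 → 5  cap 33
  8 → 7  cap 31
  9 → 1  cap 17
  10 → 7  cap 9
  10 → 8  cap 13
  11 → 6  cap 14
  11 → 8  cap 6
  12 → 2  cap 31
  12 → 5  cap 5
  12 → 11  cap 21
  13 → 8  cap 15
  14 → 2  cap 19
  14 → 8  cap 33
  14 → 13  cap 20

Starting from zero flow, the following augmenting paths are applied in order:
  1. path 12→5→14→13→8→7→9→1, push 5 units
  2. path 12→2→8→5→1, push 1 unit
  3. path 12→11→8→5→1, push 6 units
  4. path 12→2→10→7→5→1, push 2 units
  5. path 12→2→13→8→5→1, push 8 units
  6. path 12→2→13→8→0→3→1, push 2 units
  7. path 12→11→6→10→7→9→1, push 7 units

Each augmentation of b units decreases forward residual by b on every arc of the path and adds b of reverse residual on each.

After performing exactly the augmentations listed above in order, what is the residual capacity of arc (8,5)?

Residual capacity of (8,5): 18

after path 1 (12→5→14→13→8→7→9→1, push 5): res(8,5)=33
after path 2 (12→2→8→5→1, push 1): res(8,5)=32
after path 3 (12→11→8→5→1, push 6): res(8,5)=26
after path 4 (12→2→10→7→5→1, push 2): res(8,5)=26
after path 5 (12→2→13→8→5→1, push 8): res(8,5)=18
after path 6 (12→2→13→8→0→3→1, push 2): res(8,5)=18
after path 7 (12→11→6→10→7→9→1, push 7): res(8,5)=18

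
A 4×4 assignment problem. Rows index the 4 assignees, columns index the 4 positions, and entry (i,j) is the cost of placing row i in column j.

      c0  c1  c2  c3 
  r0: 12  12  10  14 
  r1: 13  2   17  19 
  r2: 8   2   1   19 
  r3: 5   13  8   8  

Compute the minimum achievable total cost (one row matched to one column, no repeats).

Minimum assignment cost: 22

optimal assignment: row0→col3 (cost 14), row1→col1 (cost 2), row2→col2 (cost 1), row3→col0 (cost 5)
total = 14 + 2 + 1 + 5 = 22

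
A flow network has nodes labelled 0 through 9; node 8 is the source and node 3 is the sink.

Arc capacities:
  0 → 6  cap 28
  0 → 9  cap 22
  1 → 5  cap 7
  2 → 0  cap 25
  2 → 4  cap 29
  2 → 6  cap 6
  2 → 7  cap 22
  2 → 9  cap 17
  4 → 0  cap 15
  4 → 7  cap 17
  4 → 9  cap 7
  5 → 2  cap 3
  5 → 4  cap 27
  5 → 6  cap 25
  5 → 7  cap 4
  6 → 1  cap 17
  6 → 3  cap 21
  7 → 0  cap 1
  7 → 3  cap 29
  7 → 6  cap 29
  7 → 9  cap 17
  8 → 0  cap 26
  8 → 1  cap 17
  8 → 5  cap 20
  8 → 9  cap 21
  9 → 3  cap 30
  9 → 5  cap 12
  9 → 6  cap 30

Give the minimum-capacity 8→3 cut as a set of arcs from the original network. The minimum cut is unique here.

Min-cut arcs: {(1,5), (8,0), (8,5), (8,9)} (total capacity 74)

augment #1: 8→9→3 push 21
augment #2: 8→0→6→3 push 21
augment #3: 8→0→9→3 push 5
augment #4: 8→5→7→3 push 4
augment #5: 8→5→2→7→3 push 3
augment #6: 8→5→4→7→3 push 13
augment #7: 8→1→5→4→7→3 push 4
augment #8: 8→1→5→4→9→3 push 3
max flow = 74; residual-reachable set from 8 gives S-side
cut edges (S→T): {(1,5), (8,0), (8,5), (8,9)} total cap 74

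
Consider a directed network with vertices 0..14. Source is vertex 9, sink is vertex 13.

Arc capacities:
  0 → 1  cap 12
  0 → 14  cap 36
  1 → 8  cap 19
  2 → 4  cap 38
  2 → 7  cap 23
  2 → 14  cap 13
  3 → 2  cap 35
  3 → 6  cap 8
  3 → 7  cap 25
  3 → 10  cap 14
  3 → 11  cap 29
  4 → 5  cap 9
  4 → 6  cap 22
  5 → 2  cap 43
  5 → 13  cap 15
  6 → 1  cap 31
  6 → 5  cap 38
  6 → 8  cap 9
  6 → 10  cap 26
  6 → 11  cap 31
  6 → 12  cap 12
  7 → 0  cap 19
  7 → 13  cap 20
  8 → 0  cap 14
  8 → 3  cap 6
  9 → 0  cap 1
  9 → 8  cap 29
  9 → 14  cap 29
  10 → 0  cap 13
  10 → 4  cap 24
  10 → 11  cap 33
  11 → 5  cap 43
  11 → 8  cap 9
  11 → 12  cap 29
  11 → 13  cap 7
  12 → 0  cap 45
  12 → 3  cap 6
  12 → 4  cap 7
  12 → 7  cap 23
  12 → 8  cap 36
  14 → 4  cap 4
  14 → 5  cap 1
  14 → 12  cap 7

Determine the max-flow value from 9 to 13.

Maximum flow value: 18

augment #1: 9→14→5→13 bottleneck 1, total now 1
augment #2: 9→8→3→7→13 bottleneck 6, total now 7
augment #3: 9→14→4→5→13 bottleneck 4, total now 11
augment #4: 9→14→12→7→13 bottleneck 7, total now 18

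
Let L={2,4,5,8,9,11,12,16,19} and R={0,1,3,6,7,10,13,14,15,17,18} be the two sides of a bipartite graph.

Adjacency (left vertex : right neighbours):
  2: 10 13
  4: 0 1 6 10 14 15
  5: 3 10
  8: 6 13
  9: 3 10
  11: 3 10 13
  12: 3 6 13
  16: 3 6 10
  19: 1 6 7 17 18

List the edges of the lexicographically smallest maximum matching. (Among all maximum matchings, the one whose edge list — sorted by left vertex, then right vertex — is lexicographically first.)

Lex-smallest maximum matching: {(2,10), (4,0), (5,3), (8,6), (11,13), (19,1)}

|M| = 6 (so the lex-smallest maximum matching has 6 edges)
process left vertices in ascending order; for each, take the smallest-labelled available neighbour that still permits 6 edges overall, or leave it unmatched if none does
lex-smallest matching: {2-10, 4-0, 5-3, 8-6, 11-13, 19-1}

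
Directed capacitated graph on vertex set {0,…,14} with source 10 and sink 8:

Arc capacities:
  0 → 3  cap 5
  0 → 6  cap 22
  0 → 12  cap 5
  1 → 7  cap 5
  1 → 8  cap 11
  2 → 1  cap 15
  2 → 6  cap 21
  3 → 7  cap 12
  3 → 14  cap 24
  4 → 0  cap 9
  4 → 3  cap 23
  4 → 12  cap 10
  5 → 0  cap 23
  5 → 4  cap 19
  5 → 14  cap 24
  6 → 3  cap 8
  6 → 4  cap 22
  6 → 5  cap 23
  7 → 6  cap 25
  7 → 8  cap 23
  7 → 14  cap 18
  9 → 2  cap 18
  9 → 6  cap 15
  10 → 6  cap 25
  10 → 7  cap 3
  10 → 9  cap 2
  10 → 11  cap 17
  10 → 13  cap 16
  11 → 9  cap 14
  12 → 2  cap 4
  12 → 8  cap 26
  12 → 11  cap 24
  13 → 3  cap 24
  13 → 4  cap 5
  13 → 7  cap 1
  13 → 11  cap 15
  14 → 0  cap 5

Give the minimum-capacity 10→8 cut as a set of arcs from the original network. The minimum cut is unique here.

Min-cut arcs: {(0,12), (2,1), (3,7), (4,12), (10,7), (13,7)} (total capacity 46)

augment #1: 10→7→8 push 3
augment #2: 10→13→7→8 push 1
augment #3: 10→6→3→7→8 push 8
augment #4: 10→6→4→12→8 push 10
augment #5: 10→9→2→1→8 push 2
augment #6: 10→13→3→7→8 push 4
augment #7: 10→6→4→0→12→8 push 5
augment #8: 10→11→9→2→1→8 push 9
augment #9: 10→11→9→2→1→7→8 push 4
max flow = 46; residual-reachable set from 10 gives S-side
cut edges (S→T): {(0,12), (2,1), (3,7), (4,12), (10,7), (13,7)} total cap 46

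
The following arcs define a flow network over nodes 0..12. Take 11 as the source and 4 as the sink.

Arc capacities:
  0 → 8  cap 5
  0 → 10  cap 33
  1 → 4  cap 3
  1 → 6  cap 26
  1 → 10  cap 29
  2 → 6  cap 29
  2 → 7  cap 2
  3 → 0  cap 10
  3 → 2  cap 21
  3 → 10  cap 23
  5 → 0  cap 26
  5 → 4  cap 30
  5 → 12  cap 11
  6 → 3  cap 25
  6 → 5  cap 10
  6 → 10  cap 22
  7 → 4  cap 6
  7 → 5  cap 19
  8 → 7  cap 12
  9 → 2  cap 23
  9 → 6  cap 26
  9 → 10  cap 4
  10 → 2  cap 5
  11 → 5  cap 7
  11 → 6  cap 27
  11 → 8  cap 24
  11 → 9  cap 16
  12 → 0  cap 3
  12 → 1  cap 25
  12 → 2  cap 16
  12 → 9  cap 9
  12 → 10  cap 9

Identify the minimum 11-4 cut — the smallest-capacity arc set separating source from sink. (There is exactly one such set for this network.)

augment #1: 11→5→4 push 7
augment #2: 11→6→5→4 push 10
augment #3: 11→8→7→4 push 6
augment #4: 11→8→7→5→4 push 6
augment #5: 11→9→2→7→5→4 push 2
max flow = 31; residual-reachable set from 11 gives S-side
cut edges (S→T): {(2,7), (6,5), (8,7), (11,5)} total cap 31

Min-cut arcs: {(2,7), (6,5), (8,7), (11,5)} (total capacity 31)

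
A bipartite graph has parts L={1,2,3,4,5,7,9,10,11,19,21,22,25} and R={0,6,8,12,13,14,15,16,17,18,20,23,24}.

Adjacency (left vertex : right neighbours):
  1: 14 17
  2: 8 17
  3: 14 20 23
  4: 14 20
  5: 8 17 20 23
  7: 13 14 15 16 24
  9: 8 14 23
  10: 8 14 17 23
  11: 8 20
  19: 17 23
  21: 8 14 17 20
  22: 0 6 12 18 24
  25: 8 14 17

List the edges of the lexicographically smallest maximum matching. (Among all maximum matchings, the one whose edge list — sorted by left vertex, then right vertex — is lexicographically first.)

Lex-smallest maximum matching: {(1,14), (2,8), (3,20), (5,17), (7,13), (9,23), (22,0)}

|M| = 7 (so the lex-smallest maximum matching has 7 edges)
process left vertices in ascending order; for each, take the smallest-labelled available neighbour that still permits 7 edges overall, or leave it unmatched if none does
lex-smallest matching: {1-14, 2-8, 3-20, 5-17, 7-13, 9-23, 22-0}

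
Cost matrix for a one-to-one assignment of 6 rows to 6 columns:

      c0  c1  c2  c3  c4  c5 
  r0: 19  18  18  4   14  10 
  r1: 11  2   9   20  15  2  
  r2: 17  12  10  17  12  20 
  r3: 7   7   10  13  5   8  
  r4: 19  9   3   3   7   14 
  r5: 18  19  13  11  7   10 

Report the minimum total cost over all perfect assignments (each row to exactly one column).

Minimum assignment cost: 35

optimal assignment: row0→col3 (cost 4), row1→col5 (cost 2), row2→col1 (cost 12), row3→col0 (cost 7), row4→col2 (cost 3), row5→col4 (cost 7)
total = 4 + 2 + 12 + 7 + 3 + 7 = 35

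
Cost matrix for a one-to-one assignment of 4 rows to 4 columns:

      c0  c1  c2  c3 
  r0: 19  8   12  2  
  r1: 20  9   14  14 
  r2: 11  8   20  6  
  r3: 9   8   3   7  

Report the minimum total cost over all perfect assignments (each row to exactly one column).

Minimum assignment cost: 25

optimal assignment: row0→col3 (cost 2), row1→col1 (cost 9), row2→col0 (cost 11), row3→col2 (cost 3)
total = 2 + 9 + 11 + 3 = 25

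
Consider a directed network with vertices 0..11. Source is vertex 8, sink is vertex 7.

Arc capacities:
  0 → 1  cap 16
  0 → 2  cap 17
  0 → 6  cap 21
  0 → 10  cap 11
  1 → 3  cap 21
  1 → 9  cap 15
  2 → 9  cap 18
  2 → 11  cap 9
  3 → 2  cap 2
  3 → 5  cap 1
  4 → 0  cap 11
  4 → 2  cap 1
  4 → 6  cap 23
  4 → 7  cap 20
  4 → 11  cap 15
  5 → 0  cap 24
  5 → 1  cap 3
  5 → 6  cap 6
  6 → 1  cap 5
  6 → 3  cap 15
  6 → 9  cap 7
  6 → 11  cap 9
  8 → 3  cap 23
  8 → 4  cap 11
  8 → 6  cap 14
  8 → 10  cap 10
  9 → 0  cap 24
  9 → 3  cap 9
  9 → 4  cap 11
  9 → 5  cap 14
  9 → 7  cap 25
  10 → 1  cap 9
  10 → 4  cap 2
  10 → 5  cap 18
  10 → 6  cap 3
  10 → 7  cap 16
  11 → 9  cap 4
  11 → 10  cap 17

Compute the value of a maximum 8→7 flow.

augment #1: 8→4→7 bottleneck 11, total now 11
augment #2: 8→10→7 bottleneck 10, total now 21
augment #3: 8→6→9→7 bottleneck 7, total now 28
augment #4: 8→3→2→9→7 bottleneck 2, total now 30
augment #5: 8→6→1→9→7 bottleneck 5, total now 35
augment #6: 8→6→11→9→7 bottleneck 2, total now 37
augment #7: 8→3→5→0→10→7 bottleneck 1, total now 38

Maximum flow value: 38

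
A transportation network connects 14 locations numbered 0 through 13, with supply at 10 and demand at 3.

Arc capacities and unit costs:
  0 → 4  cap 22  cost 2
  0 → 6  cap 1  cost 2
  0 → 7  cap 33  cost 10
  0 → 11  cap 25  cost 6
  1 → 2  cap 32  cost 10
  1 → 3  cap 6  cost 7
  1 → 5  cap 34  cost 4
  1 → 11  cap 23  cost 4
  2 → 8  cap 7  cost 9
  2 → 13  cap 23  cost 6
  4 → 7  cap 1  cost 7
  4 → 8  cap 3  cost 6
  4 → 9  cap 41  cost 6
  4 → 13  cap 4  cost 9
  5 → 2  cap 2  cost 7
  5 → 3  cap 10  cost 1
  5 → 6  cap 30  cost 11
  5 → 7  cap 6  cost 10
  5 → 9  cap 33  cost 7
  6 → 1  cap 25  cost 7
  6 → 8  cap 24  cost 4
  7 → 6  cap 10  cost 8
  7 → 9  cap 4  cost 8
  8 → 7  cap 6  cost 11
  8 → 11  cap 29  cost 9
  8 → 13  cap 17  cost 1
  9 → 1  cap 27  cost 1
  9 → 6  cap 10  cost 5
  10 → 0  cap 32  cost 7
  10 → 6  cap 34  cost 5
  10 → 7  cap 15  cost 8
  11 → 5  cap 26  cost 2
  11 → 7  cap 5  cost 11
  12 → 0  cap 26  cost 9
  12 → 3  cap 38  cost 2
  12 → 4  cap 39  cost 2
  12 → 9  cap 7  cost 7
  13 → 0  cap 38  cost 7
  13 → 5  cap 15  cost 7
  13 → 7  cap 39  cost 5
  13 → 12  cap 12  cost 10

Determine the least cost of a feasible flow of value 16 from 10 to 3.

Minimum cost for 16 units: 274

shortest-cost path #1: 10→0→11→5→3 push 10 @ unit cost 16 (adds 160)
shortest-cost path #2: 10→6→1→3 push 6 @ unit cost 19 (adds 114)
total cost = 274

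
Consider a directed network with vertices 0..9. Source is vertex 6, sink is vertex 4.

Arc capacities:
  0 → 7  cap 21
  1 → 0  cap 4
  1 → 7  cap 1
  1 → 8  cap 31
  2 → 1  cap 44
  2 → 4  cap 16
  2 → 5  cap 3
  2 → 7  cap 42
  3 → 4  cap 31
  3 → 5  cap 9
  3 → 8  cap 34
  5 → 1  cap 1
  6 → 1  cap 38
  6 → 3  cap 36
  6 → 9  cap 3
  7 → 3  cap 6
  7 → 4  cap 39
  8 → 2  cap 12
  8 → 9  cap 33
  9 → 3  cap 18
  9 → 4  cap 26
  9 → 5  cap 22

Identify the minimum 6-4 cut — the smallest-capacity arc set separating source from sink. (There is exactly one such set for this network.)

Min-cut arcs: {(1,0), (1,7), (3,4), (8,2), (9,4)} (total capacity 74)

augment #1: 6→3→4 push 31
augment #2: 6→9→4 push 3
augment #3: 6→1→7→4 push 1
augment #4: 6→1→0→7→4 push 4
augment #5: 6→1→8→2→4 push 12
augment #6: 6→1→8→9→4 push 19
augment #7: 6→3→8→9→4 push 4
max flow = 74; residual-reachable set from 6 gives S-side
cut edges (S→T): {(1,0), (1,7), (3,4), (8,2), (9,4)} total cap 74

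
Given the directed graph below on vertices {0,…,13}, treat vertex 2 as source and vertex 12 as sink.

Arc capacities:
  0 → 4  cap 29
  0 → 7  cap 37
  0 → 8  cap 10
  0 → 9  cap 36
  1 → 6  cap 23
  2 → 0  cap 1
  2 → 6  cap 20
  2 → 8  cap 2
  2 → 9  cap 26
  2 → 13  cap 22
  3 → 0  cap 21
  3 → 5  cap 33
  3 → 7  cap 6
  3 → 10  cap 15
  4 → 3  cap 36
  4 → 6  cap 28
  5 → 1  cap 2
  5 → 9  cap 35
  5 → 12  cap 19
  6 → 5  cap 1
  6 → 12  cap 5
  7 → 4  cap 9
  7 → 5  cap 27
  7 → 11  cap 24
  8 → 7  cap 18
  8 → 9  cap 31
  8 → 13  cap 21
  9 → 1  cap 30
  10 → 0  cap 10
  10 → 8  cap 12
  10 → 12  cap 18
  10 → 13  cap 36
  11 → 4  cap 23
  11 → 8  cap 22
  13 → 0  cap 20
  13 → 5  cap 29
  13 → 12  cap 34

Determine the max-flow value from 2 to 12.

Maximum flow value: 31

augment #1: 2→6→12 bottleneck 5, total now 5
augment #2: 2→13→12 bottleneck 22, total now 27
augment #3: 2→6→5→12 bottleneck 1, total now 28
augment #4: 2→8→13→12 bottleneck 2, total now 30
augment #5: 2→0→7→5→12 bottleneck 1, total now 31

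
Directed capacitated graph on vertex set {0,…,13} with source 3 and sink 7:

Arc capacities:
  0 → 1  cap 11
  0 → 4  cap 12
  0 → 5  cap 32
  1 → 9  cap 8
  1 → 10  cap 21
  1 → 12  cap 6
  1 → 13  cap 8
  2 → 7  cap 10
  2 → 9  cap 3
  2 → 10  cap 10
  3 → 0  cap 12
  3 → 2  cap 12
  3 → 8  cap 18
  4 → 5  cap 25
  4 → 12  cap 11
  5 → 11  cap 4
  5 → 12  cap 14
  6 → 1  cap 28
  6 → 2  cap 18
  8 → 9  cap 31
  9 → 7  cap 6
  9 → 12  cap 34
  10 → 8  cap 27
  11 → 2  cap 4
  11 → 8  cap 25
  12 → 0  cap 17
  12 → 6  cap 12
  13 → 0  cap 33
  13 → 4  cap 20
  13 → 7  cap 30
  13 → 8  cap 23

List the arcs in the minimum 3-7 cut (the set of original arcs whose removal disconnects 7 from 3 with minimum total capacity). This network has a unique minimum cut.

augment #1: 3→2→7 push 10
augment #2: 3→2→9→7 push 2
augment #3: 3→8→9→7 push 4
augment #4: 3→0→1→13→7 push 8
max flow = 24; residual-reachable set from 3 gives S-side
cut edges (S→T): {(1,13), (2,7), (9,7)} total cap 24

Min-cut arcs: {(1,13), (2,7), (9,7)} (total capacity 24)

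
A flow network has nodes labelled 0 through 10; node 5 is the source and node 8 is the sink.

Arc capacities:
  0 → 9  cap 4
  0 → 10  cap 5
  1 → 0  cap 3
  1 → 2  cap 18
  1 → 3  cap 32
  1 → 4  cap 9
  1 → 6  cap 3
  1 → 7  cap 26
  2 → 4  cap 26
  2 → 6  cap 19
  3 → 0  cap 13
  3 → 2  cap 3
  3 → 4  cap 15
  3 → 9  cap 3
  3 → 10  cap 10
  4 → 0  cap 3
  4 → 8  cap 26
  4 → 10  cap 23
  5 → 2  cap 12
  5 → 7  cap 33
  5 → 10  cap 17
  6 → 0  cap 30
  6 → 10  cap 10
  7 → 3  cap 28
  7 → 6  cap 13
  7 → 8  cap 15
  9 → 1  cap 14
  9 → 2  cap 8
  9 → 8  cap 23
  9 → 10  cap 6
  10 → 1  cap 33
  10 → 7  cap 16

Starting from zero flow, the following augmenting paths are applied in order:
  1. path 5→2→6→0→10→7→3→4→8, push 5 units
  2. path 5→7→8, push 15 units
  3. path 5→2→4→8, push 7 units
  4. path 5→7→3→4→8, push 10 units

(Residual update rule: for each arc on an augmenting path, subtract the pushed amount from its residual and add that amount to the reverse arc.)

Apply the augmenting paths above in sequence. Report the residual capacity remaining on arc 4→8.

after path 1 (5→2→6→0→10→7→3→4→8, push 5): res(4,8)=21
after path 2 (5→7→8, push 15): res(4,8)=21
after path 3 (5→2→4→8, push 7): res(4,8)=14
after path 4 (5→7→3→4→8, push 10): res(4,8)=4

Residual capacity of (4,8): 4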